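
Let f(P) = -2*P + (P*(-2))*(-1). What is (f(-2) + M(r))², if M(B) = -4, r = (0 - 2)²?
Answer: 16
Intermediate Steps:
r = 4 (r = (-2)² = 4)
f(P) = 0 (f(P) = -2*P - 2*P*(-1) = -2*P + 2*P = 0)
(f(-2) + M(r))² = (0 - 4)² = (-4)² = 16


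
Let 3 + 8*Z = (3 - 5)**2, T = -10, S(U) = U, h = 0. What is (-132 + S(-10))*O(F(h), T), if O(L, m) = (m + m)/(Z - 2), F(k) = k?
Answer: -4544/3 ≈ -1514.7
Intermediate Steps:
Z = 1/8 (Z = -3/8 + (3 - 5)**2/8 = -3/8 + (1/8)*(-2)**2 = -3/8 + (1/8)*4 = -3/8 + 1/2 = 1/8 ≈ 0.12500)
O(L, m) = -16*m/15 (O(L, m) = (m + m)/(1/8 - 2) = (2*m)/(-15/8) = (2*m)*(-8/15) = -16*m/15)
(-132 + S(-10))*O(F(h), T) = (-132 - 10)*(-16/15*(-10)) = -142*32/3 = -4544/3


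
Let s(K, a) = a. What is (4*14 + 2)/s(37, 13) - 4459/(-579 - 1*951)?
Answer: 146707/19890 ≈ 7.3759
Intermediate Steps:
(4*14 + 2)/s(37, 13) - 4459/(-579 - 1*951) = (4*14 + 2)/13 - 4459/(-579 - 1*951) = (56 + 2)*(1/13) - 4459/(-579 - 951) = 58*(1/13) - 4459/(-1530) = 58/13 - 4459*(-1/1530) = 58/13 + 4459/1530 = 146707/19890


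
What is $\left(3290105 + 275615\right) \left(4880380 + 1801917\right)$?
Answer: $23827200058840$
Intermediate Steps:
$\left(3290105 + 275615\right) \left(4880380 + 1801917\right) = 3565720 \cdot 6682297 = 23827200058840$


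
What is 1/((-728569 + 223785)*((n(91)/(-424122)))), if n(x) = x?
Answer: 212061/22967672 ≈ 0.0092330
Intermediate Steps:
1/((-728569 + 223785)*((n(91)/(-424122)))) = 1/((-728569 + 223785)*((91/(-424122)))) = 1/((-504784)*((91*(-1/424122)))) = -1/(504784*(-91/424122)) = -1/504784*(-424122/91) = 212061/22967672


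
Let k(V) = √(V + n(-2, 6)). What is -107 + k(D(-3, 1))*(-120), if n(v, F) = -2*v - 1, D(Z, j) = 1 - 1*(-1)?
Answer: -107 - 120*√5 ≈ -375.33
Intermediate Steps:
D(Z, j) = 2 (D(Z, j) = 1 + 1 = 2)
n(v, F) = -1 - 2*v
k(V) = √(3 + V) (k(V) = √(V + (-1 - 2*(-2))) = √(V + (-1 + 4)) = √(V + 3) = √(3 + V))
-107 + k(D(-3, 1))*(-120) = -107 + √(3 + 2)*(-120) = -107 + √5*(-120) = -107 - 120*√5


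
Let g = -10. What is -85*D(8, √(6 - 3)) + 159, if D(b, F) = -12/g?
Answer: 57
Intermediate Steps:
D(b, F) = 6/5 (D(b, F) = -12/(-10) = -12*(-⅒) = 6/5)
-85*D(8, √(6 - 3)) + 159 = -85*6/5 + 159 = -102 + 159 = 57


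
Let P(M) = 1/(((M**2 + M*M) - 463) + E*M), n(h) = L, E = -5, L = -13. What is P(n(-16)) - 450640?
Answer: -27038401/60 ≈ -4.5064e+5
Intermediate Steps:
n(h) = -13
P(M) = 1/(-463 - 5*M + 2*M**2) (P(M) = 1/(((M**2 + M*M) - 463) - 5*M) = 1/(((M**2 + M**2) - 463) - 5*M) = 1/((2*M**2 - 463) - 5*M) = 1/((-463 + 2*M**2) - 5*M) = 1/(-463 - 5*M + 2*M**2))
P(n(-16)) - 450640 = 1/(-463 - 5*(-13) + 2*(-13)**2) - 450640 = 1/(-463 + 65 + 2*169) - 450640 = 1/(-463 + 65 + 338) - 450640 = 1/(-60) - 450640 = -1/60 - 450640 = -27038401/60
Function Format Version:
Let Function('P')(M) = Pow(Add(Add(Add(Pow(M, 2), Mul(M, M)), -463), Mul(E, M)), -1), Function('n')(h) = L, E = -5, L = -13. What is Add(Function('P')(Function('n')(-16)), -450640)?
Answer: Rational(-27038401, 60) ≈ -4.5064e+5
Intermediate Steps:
Function('n')(h) = -13
Function('P')(M) = Pow(Add(-463, Mul(-5, M), Mul(2, Pow(M, 2))), -1) (Function('P')(M) = Pow(Add(Add(Add(Pow(M, 2), Mul(M, M)), -463), Mul(-5, M)), -1) = Pow(Add(Add(Add(Pow(M, 2), Pow(M, 2)), -463), Mul(-5, M)), -1) = Pow(Add(Add(Mul(2, Pow(M, 2)), -463), Mul(-5, M)), -1) = Pow(Add(Add(-463, Mul(2, Pow(M, 2))), Mul(-5, M)), -1) = Pow(Add(-463, Mul(-5, M), Mul(2, Pow(M, 2))), -1))
Add(Function('P')(Function('n')(-16)), -450640) = Add(Pow(Add(-463, Mul(-5, -13), Mul(2, Pow(-13, 2))), -1), -450640) = Add(Pow(Add(-463, 65, Mul(2, 169)), -1), -450640) = Add(Pow(Add(-463, 65, 338), -1), -450640) = Add(Pow(-60, -1), -450640) = Add(Rational(-1, 60), -450640) = Rational(-27038401, 60)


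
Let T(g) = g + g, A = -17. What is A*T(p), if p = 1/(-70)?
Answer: 17/35 ≈ 0.48571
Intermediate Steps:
p = -1/70 ≈ -0.014286
T(g) = 2*g
A*T(p) = -34*(-1)/70 = -17*(-1/35) = 17/35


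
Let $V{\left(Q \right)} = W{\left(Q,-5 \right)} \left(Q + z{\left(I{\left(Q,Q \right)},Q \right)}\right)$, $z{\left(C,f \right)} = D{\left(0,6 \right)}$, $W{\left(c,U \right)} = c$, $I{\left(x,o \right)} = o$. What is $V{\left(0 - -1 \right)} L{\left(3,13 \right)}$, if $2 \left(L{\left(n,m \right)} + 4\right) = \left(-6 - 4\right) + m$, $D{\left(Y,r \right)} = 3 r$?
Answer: $- \frac{95}{2} \approx -47.5$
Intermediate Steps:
$z{\left(C,f \right)} = 18$ ($z{\left(C,f \right)} = 3 \cdot 6 = 18$)
$L{\left(n,m \right)} = -9 + \frac{m}{2}$ ($L{\left(n,m \right)} = -4 + \frac{\left(-6 - 4\right) + m}{2} = -4 + \frac{-10 + m}{2} = -4 + \left(-5 + \frac{m}{2}\right) = -9 + \frac{m}{2}$)
$V{\left(Q \right)} = Q \left(18 + Q\right)$ ($V{\left(Q \right)} = Q \left(Q + 18\right) = Q \left(18 + Q\right)$)
$V{\left(0 - -1 \right)} L{\left(3,13 \right)} = \left(0 - -1\right) \left(18 + \left(0 - -1\right)\right) \left(-9 + \frac{1}{2} \cdot 13\right) = \left(0 + 1\right) \left(18 + \left(0 + 1\right)\right) \left(-9 + \frac{13}{2}\right) = 1 \left(18 + 1\right) \left(- \frac{5}{2}\right) = 1 \cdot 19 \left(- \frac{5}{2}\right) = 19 \left(- \frac{5}{2}\right) = - \frac{95}{2}$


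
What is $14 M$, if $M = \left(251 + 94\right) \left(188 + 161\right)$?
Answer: $1685670$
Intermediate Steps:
$M = 120405$ ($M = 345 \cdot 349 = 120405$)
$14 M = 14 \cdot 120405 = 1685670$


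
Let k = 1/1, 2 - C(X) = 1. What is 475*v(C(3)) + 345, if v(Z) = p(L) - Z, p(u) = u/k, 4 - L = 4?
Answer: -130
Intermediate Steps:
L = 0 (L = 4 - 1*4 = 4 - 4 = 0)
C(X) = 1 (C(X) = 2 - 1*1 = 2 - 1 = 1)
k = 1
p(u) = u (p(u) = u/1 = u*1 = u)
v(Z) = -Z (v(Z) = 0 - Z = -Z)
475*v(C(3)) + 345 = 475*(-1*1) + 345 = 475*(-1) + 345 = -475 + 345 = -130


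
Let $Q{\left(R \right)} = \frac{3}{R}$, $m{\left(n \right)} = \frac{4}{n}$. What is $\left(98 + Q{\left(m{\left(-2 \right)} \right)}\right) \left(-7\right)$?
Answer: $- \frac{1351}{2} \approx -675.5$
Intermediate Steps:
$\left(98 + Q{\left(m{\left(-2 \right)} \right)}\right) \left(-7\right) = \left(98 + \frac{3}{4 \frac{1}{-2}}\right) \left(-7\right) = \left(98 + \frac{3}{4 \left(- \frac{1}{2}\right)}\right) \left(-7\right) = \left(98 + \frac{3}{-2}\right) \left(-7\right) = \left(98 + 3 \left(- \frac{1}{2}\right)\right) \left(-7\right) = \left(98 - \frac{3}{2}\right) \left(-7\right) = \frac{193}{2} \left(-7\right) = - \frac{1351}{2}$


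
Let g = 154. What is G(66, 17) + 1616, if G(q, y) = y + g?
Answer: 1787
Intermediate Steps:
G(q, y) = 154 + y (G(q, y) = y + 154 = 154 + y)
G(66, 17) + 1616 = (154 + 17) + 1616 = 171 + 1616 = 1787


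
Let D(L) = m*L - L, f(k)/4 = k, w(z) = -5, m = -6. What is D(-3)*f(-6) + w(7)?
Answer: -509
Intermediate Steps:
f(k) = 4*k
D(L) = -7*L (D(L) = -6*L - L = -7*L)
D(-3)*f(-6) + w(7) = (-7*(-3))*(4*(-6)) - 5 = 21*(-24) - 5 = -504 - 5 = -509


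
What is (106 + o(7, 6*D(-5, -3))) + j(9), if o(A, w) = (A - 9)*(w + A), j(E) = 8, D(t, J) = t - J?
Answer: 124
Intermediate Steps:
o(A, w) = (-9 + A)*(A + w)
(106 + o(7, 6*D(-5, -3))) + j(9) = (106 + (7**2 - 9*7 - 54*(-5 - 1*(-3)) + 7*(6*(-5 - 1*(-3))))) + 8 = (106 + (49 - 63 - 54*(-5 + 3) + 7*(6*(-5 + 3)))) + 8 = (106 + (49 - 63 - 54*(-2) + 7*(6*(-2)))) + 8 = (106 + (49 - 63 - 9*(-12) + 7*(-12))) + 8 = (106 + (49 - 63 + 108 - 84)) + 8 = (106 + 10) + 8 = 116 + 8 = 124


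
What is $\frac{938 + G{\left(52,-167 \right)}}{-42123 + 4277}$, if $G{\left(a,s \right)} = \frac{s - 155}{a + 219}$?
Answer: $- \frac{126938}{5128133} \approx -0.024753$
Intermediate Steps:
$G{\left(a,s \right)} = \frac{-155 + s}{219 + a}$
$\frac{938 + G{\left(52,-167 \right)}}{-42123 + 4277} = \frac{938 + \frac{-155 - 167}{219 + 52}}{-42123 + 4277} = \frac{938 + \frac{1}{271} \left(-322\right)}{-37846} = \left(938 + \frac{1}{271} \left(-322\right)\right) \left(- \frac{1}{37846}\right) = \left(938 - \frac{322}{271}\right) \left(- \frac{1}{37846}\right) = \frac{253876}{271} \left(- \frac{1}{37846}\right) = - \frac{126938}{5128133}$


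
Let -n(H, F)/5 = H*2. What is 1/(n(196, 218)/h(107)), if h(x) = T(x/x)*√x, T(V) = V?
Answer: -√107/1960 ≈ -0.0052776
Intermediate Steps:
h(x) = √x (h(x) = (x/x)*√x = 1*√x = √x)
n(H, F) = -10*H (n(H, F) = -5*H*2 = -10*H)
1/(n(196, 218)/h(107)) = 1/((-10*196)/(√107)) = 1/(-1960*√107/107) = -√107/1960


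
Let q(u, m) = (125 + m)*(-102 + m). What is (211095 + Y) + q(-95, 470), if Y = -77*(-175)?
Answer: 443530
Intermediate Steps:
Y = 13475
q(u, m) = (-102 + m)*(125 + m)
(211095 + Y) + q(-95, 470) = (211095 + 13475) + (-12750 + 470² + 23*470) = 224570 + (-12750 + 220900 + 10810) = 224570 + 218960 = 443530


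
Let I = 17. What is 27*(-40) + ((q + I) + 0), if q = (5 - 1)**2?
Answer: -1047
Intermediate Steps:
q = 16 (q = 4**2 = 16)
27*(-40) + ((q + I) + 0) = 27*(-40) + ((16 + 17) + 0) = -1080 + (33 + 0) = -1080 + 33 = -1047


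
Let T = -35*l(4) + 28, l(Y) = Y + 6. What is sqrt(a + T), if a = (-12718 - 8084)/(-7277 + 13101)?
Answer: I*sqrt(172547830)/728 ≈ 18.044*I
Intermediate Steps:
l(Y) = 6 + Y
a = -10401/2912 (a = -20802/5824 = -20802*1/5824 = -10401/2912 ≈ -3.5718)
T = -322 (T = -35*(6 + 4) + 28 = -35*10 + 28 = -350 + 28 = -322)
sqrt(a + T) = sqrt(-10401/2912 - 322) = sqrt(-948065/2912) = I*sqrt(172547830)/728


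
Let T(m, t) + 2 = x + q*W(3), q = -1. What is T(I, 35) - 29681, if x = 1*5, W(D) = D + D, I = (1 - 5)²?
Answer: -29684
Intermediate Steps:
I = 16 (I = (-4)² = 16)
W(D) = 2*D
x = 5
T(m, t) = -3 (T(m, t) = -2 + (5 - 2*3) = -2 + (5 - 1*6) = -2 + (5 - 6) = -2 - 1 = -3)
T(I, 35) - 29681 = -3 - 29681 = -29684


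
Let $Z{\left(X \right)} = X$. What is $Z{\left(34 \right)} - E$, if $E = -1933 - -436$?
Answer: $1531$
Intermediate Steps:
$E = -1497$ ($E = -1933 + 436 = -1497$)
$Z{\left(34 \right)} - E = 34 - -1497 = 34 + 1497 = 1531$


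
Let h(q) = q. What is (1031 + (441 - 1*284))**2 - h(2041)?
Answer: 1409303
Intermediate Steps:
(1031 + (441 - 1*284))**2 - h(2041) = (1031 + (441 - 1*284))**2 - 1*2041 = (1031 + (441 - 284))**2 - 2041 = (1031 + 157)**2 - 2041 = 1188**2 - 2041 = 1411344 - 2041 = 1409303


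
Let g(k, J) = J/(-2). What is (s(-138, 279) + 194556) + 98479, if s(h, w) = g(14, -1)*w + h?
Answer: 586073/2 ≈ 2.9304e+5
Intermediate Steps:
g(k, J) = -J/2 (g(k, J) = J*(-½) = -J/2)
s(h, w) = h + w/2 (s(h, w) = (-½*(-1))*w + h = w/2 + h = h + w/2)
(s(-138, 279) + 194556) + 98479 = ((-138 + (½)*279) + 194556) + 98479 = ((-138 + 279/2) + 194556) + 98479 = (3/2 + 194556) + 98479 = 389115/2 + 98479 = 586073/2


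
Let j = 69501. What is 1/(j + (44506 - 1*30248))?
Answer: 1/83759 ≈ 1.1939e-5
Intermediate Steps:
1/(j + (44506 - 1*30248)) = 1/(69501 + (44506 - 1*30248)) = 1/(69501 + (44506 - 30248)) = 1/(69501 + 14258) = 1/83759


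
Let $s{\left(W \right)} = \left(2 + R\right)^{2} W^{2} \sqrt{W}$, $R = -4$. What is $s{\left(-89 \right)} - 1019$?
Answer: $-1019 + 31684 i \sqrt{89} \approx -1019.0 + 2.9891 \cdot 10^{5} i$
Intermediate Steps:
$s{\left(W \right)} = 4 W^{\frac{5}{2}}$ ($s{\left(W \right)} = \left(2 - 4\right)^{2} W^{2} \sqrt{W} = \left(-2\right)^{2} W^{2} \sqrt{W} = 4 W^{2} \sqrt{W} = 4 W^{\frac{5}{2}}$)
$s{\left(-89 \right)} - 1019 = 4 \left(-89\right)^{\frac{5}{2}} - 1019 = 4 \cdot 7921 i \sqrt{89} - 1019 = 31684 i \sqrt{89} - 1019 = -1019 + 31684 i \sqrt{89}$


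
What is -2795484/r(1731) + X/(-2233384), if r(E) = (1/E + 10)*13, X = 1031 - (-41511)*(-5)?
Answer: -2701815073487051/125651858878 ≈ -21502.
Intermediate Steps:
X = -206524 (X = 1031 - 411*505 = 1031 - 207555 = -206524)
r(E) = 130 + 13/E (r(E) = (10 + 1/E)*13 = 130 + 13/E)
-2795484/r(1731) + X/(-2233384) = -2795484/(130 + 13/1731) - 206524/(-2233384) = -2795484/(130 + 13*(1/1731)) - 206524*(-1/2233384) = -2795484/(130 + 13/1731) + 51631/558346 = -2795484/225043/1731 + 51631/558346 = -2795484*1731/225043 + 51631/558346 = -4838982804/225043 + 51631/558346 = -2701815073487051/125651858878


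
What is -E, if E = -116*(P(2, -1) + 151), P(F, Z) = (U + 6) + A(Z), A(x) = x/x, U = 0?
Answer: 18328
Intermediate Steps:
A(x) = 1
P(F, Z) = 7 (P(F, Z) = (0 + 6) + 1 = 6 + 1 = 7)
E = -18328 (E = -116*(7 + 151) = -116*158 = -18328)
-E = -1*(-18328) = 18328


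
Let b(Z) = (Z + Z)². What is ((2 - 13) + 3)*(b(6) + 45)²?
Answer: -285768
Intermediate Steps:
b(Z) = 4*Z² (b(Z) = (2*Z)² = 4*Z²)
((2 - 13) + 3)*(b(6) + 45)² = ((2 - 13) + 3)*(4*6² + 45)² = (-11 + 3)*(4*36 + 45)² = -8*(144 + 45)² = -8*189² = -8*35721 = -285768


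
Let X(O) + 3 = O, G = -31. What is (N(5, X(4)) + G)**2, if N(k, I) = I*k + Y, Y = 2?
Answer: 576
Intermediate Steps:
X(O) = -3 + O
N(k, I) = 2 + I*k (N(k, I) = I*k + 2 = 2 + I*k)
(N(5, X(4)) + G)**2 = ((2 + (-3 + 4)*5) - 31)**2 = ((2 + 1*5) - 31)**2 = ((2 + 5) - 31)**2 = (7 - 31)**2 = (-24)**2 = 576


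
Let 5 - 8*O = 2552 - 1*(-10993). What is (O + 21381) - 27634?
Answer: -15891/2 ≈ -7945.5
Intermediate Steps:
O = -3385/2 (O = 5/8 - (2552 - 1*(-10993))/8 = 5/8 - (2552 + 10993)/8 = 5/8 - ⅛*13545 = 5/8 - 13545/8 = -3385/2 ≈ -1692.5)
(O + 21381) - 27634 = (-3385/2 + 21381) - 27634 = 39377/2 - 27634 = -15891/2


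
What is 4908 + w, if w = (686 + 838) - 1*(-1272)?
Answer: 7704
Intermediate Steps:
w = 2796 (w = 1524 + 1272 = 2796)
4908 + w = 4908 + 2796 = 7704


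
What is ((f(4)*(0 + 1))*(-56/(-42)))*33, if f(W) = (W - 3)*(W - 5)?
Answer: -44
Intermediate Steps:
f(W) = (-5 + W)*(-3 + W) (f(W) = (-3 + W)*(-5 + W) = (-5 + W)*(-3 + W))
((f(4)*(0 + 1))*(-56/(-42)))*33 = (((15 + 4² - 8*4)*(0 + 1))*(-56/(-42)))*33 = (((15 + 16 - 32)*1)*(-56*(-1/42)))*33 = (-1*1*(4/3))*33 = -1*4/3*33 = -4/3*33 = -44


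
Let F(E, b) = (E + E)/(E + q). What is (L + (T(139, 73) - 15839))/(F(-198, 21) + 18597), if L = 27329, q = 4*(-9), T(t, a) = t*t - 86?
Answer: 399425/241783 ≈ 1.6520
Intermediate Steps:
T(t, a) = -86 + t**2 (T(t, a) = t**2 - 86 = -86 + t**2)
q = -36
F(E, b) = 2*E/(-36 + E) (F(E, b) = (E + E)/(E - 36) = (2*E)/(-36 + E) = 2*E/(-36 + E))
(L + (T(139, 73) - 15839))/(F(-198, 21) + 18597) = (27329 + ((-86 + 139**2) - 15839))/(2*(-198)/(-36 - 198) + 18597) = (27329 + ((-86 + 19321) - 15839))/(2*(-198)/(-234) + 18597) = (27329 + (19235 - 15839))/(2*(-198)*(-1/234) + 18597) = (27329 + 3396)/(22/13 + 18597) = 30725/(241783/13) = 30725*(13/241783) = 399425/241783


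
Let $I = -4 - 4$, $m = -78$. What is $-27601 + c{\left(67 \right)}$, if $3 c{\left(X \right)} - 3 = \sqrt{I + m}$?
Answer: $-27600 + \frac{i \sqrt{86}}{3} \approx -27600.0 + 3.0912 i$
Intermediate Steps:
$I = -8$ ($I = -4 - 4 = -8$)
$c{\left(X \right)} = 1 + \frac{i \sqrt{86}}{3}$ ($c{\left(X \right)} = 1 + \frac{\sqrt{-8 - 78}}{3} = 1 + \frac{\sqrt{-86}}{3} = 1 + \frac{i \sqrt{86}}{3}$)
$-27601 + c{\left(67 \right)} = -27601 + \left(1 + \frac{i \sqrt{86}}{3}\right) = -27600 + \frac{i \sqrt{86}}{3}$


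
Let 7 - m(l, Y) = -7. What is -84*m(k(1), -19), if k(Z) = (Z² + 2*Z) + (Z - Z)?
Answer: -1176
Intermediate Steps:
k(Z) = Z² + 2*Z (k(Z) = (Z² + 2*Z) + 0 = Z² + 2*Z)
m(l, Y) = 14 (m(l, Y) = 7 - 1*(-7) = 7 + 7 = 14)
-84*m(k(1), -19) = -84*14 = -1176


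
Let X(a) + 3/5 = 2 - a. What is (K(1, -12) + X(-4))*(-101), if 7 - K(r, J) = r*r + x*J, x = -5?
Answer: 24543/5 ≈ 4908.6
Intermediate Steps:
X(a) = 7/5 - a (X(a) = -3/5 + (2 - a) = 7/5 - a)
K(r, J) = 7 - r**2 + 5*J (K(r, J) = 7 - (r*r - 5*J) = 7 - (r**2 - 5*J) = 7 + (-r**2 + 5*J) = 7 - r**2 + 5*J)
(K(1, -12) + X(-4))*(-101) = ((7 - 1*1**2 + 5*(-12)) + (7/5 - 1*(-4)))*(-101) = ((7 - 1*1 - 60) + (7/5 + 4))*(-101) = ((7 - 1 - 60) + 27/5)*(-101) = (-54 + 27/5)*(-101) = -243/5*(-101) = 24543/5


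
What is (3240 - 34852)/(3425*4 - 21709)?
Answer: 31612/8009 ≈ 3.9471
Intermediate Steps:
(3240 - 34852)/(3425*4 - 21709) = -31612/(13700 - 21709) = -31612/(-8009) = -31612*(-1/8009) = 31612/8009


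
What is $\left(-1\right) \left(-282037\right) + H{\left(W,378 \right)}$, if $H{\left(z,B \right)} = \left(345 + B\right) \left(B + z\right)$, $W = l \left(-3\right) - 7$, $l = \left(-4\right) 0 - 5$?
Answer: $561115$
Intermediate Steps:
$l = -5$ ($l = 0 - 5 = -5$)
$W = 8$ ($W = \left(-5\right) \left(-3\right) - 7 = 15 - 7 = 8$)
$\left(-1\right) \left(-282037\right) + H{\left(W,378 \right)} = \left(-1\right) \left(-282037\right) + \left(378^{2} + 345 \cdot 378 + 345 \cdot 8 + 378 \cdot 8\right) = 282037 + \left(142884 + 130410 + 2760 + 3024\right) = 282037 + 279078 = 561115$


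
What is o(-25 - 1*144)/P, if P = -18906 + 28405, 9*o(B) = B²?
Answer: 28561/85491 ≈ 0.33408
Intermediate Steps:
o(B) = B²/9
P = 9499
o(-25 - 1*144)/P = ((-25 - 1*144)²/9)/9499 = ((-25 - 144)²/9)*(1/9499) = ((⅑)*(-169)²)*(1/9499) = ((⅑)*28561)*(1/9499) = (28561/9)*(1/9499) = 28561/85491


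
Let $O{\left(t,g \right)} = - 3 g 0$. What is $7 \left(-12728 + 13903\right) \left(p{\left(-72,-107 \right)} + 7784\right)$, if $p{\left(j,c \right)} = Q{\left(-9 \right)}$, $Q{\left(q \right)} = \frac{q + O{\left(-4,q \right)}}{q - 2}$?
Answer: $\frac{704331425}{11} \approx 6.403 \cdot 10^{7}$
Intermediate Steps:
$O{\left(t,g \right)} = 0$
$Q{\left(q \right)} = \frac{q}{-2 + q}$ ($Q{\left(q \right)} = \frac{q + 0}{q - 2} = \frac{q}{-2 + q}$)
$p{\left(j,c \right)} = \frac{9}{11}$ ($p{\left(j,c \right)} = - \frac{9}{-2 - 9} = - \frac{9}{-11} = \left(-9\right) \left(- \frac{1}{11}\right) = \frac{9}{11}$)
$7 \left(-12728 + 13903\right) \left(p{\left(-72,-107 \right)} + 7784\right) = 7 \left(-12728 + 13903\right) \left(\frac{9}{11} + 7784\right) = 7 \cdot 1175 \cdot \frac{85633}{11} = 7 \cdot \frac{100618775}{11} = \frac{704331425}{11}$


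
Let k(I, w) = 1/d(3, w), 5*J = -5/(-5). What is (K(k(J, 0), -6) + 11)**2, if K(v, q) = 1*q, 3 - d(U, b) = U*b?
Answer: 25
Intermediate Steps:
d(U, b) = 3 - U*b
J = 1/5 (J = (-5/(-5))/5 = (-5*(-1/5))/5 = (1/5)*1 = 1/5 ≈ 0.20000)
k(I, w) = 1/(3 - 3*w) (k(I, w) = 1/(3 - 1*3*w) = 1/(3 - 3*w))
K(v, q) = q
(K(k(J, 0), -6) + 11)**2 = (-6 + 11)**2 = 5**2 = 25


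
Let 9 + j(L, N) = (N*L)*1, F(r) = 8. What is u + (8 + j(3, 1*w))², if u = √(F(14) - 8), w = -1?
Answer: 16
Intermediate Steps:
j(L, N) = -9 + L*N (j(L, N) = -9 + (N*L)*1 = -9 + (L*N)*1 = -9 + L*N)
u = 0 (u = √(8 - 8) = √0 = 0)
u + (8 + j(3, 1*w))² = 0 + (8 + (-9 + 3*(1*(-1))))² = 0 + (8 + (-9 + 3*(-1)))² = 0 + (8 + (-9 - 3))² = 0 + (8 - 12)² = 0 + (-4)² = 0 + 16 = 16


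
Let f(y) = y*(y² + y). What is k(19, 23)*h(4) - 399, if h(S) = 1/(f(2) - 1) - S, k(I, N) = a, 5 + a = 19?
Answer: -4991/11 ≈ -453.73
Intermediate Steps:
a = 14 (a = -5 + 19 = 14)
k(I, N) = 14
f(y) = y*(y + y²)
h(S) = 1/11 - S (h(S) = 1/(2²*(1 + 2) - 1) - S = 1/(4*3 - 1) - S = 1/(12 - 1) - S = 1/11 - S)
k(19, 23)*h(4) - 399 = 14*(1/11 - 1*4) - 399 = 14*(1/11 - 4) - 399 = 14*(-43/11) - 399 = -602/11 - 399 = -4991/11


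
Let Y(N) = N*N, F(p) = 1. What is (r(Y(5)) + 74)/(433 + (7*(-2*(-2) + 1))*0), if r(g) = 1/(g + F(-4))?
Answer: 1925/11258 ≈ 0.17099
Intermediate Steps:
Y(N) = N**2
r(g) = 1/(1 + g) (r(g) = 1/(g + 1) = 1/(1 + g))
(r(Y(5)) + 74)/(433 + (7*(-2*(-2) + 1))*0) = (1/(1 + 5**2) + 74)/(433 + (7*(-2*(-2) + 1))*0) = (1/(1 + 25) + 74)/(433 + (7*(4 + 1))*0) = (1/26 + 74)/(433 + (7*5)*0) = (1/26 + 74)/(433 + 35*0) = 1925/(26*(433 + 0)) = (1925/26)/433 = (1925/26)*(1/433) = 1925/11258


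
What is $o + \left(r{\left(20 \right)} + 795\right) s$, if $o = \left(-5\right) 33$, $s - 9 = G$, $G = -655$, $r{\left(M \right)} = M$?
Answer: $-526655$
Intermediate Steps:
$s = -646$ ($s = 9 - 655 = -646$)
$o = -165$
$o + \left(r{\left(20 \right)} + 795\right) s = -165 + \left(20 + 795\right) \left(-646\right) = -165 + 815 \left(-646\right) = -165 - 526490 = -526655$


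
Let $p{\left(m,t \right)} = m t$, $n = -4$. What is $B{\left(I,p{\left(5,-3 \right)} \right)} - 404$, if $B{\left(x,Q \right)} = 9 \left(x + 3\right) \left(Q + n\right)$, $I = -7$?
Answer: $280$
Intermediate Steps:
$B{\left(x,Q \right)} = 9 \left(-4 + Q\right) \left(3 + x\right)$ ($B{\left(x,Q \right)} = 9 \left(x + 3\right) \left(Q - 4\right) = 9 \left(3 + x\right) \left(-4 + Q\right) = 9 \left(-4 + Q\right) \left(3 + x\right)$)
$B{\left(I,p{\left(5,-3 \right)} \right)} - 404 = \left(-108 - -252 + 27 \cdot 5 \left(-3\right) + 9 \cdot 5 \left(-3\right) \left(-7\right)\right) - 404 = \left(-108 + 252 + 27 \left(-15\right) + 9 \left(-15\right) \left(-7\right)\right) - 404 = \left(-108 + 252 - 405 + 945\right) - 404 = 684 - 404 = 280$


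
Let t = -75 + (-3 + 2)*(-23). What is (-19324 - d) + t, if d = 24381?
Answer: -43757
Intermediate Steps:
t = -52 (t = -75 - 1*(-23) = -75 + 23 = -52)
(-19324 - d) + t = (-19324 - 1*24381) - 52 = (-19324 - 24381) - 52 = -43705 - 52 = -43757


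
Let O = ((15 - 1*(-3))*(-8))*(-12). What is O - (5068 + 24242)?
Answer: -27582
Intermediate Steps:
O = 1728 (O = ((15 + 3)*(-8))*(-12) = (18*(-8))*(-12) = -144*(-12) = 1728)
O - (5068 + 24242) = 1728 - (5068 + 24242) = 1728 - 1*29310 = 1728 - 29310 = -27582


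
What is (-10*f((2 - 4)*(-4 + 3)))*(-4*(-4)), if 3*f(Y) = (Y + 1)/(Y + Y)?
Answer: -40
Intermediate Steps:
f(Y) = (1 + Y)/(6*Y) (f(Y) = ((Y + 1)/(Y + Y))/3 = ((1 + Y)/((2*Y)))/3 = ((1 + Y)*(1/(2*Y)))/3 = ((1 + Y)/(2*Y))/3 = (1 + Y)/(6*Y))
(-10*f((2 - 4)*(-4 + 3)))*(-4*(-4)) = (-5*(1 + (2 - 4)*(-4 + 3))/(3*((2 - 4)*(-4 + 3))))*(-4*(-4)) = -5*(1 - 2*(-1))/(3*((-2*(-1))))*16 = -5*(1 + 2)/(3*2)*16 = -5*3/(3*2)*16 = -10*1/4*16 = -5/2*16 = -40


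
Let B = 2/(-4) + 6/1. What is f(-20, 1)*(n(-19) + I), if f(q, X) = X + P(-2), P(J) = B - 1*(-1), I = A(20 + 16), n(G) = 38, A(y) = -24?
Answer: 105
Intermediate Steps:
I = -24
B = 11/2 (B = 2*(-¼) + 6*1 = -½ + 6 = 11/2 ≈ 5.5000)
P(J) = 13/2 (P(J) = 11/2 - 1*(-1) = 11/2 + 1 = 13/2)
f(q, X) = 13/2 + X (f(q, X) = X + 13/2 = 13/2 + X)
f(-20, 1)*(n(-19) + I) = (13/2 + 1)*(38 - 24) = (15/2)*14 = 105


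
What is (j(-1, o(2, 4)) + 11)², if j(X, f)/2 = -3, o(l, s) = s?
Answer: 25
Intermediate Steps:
j(X, f) = -6 (j(X, f) = 2*(-3) = -6)
(j(-1, o(2, 4)) + 11)² = (-6 + 11)² = 5² = 25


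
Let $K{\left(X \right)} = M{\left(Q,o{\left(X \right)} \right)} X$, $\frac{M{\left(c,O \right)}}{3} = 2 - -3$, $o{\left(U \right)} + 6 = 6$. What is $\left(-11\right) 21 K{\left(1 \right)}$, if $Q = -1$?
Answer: $-3465$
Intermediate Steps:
$o{\left(U \right)} = 0$ ($o{\left(U \right)} = -6 + 6 = 0$)
$M{\left(c,O \right)} = 15$ ($M{\left(c,O \right)} = 3 \left(2 - -3\right) = 3 \left(2 + 3\right) = 3 \cdot 5 = 15$)
$K{\left(X \right)} = 15 X$
$\left(-11\right) 21 K{\left(1 \right)} = \left(-11\right) 21 \cdot 15 \cdot 1 = \left(-231\right) 15 = -3465$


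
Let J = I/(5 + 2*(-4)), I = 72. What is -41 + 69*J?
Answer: -1697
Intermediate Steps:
J = -24 (J = 72/(5 + 2*(-4)) = 72/(5 - 8) = 72/(-3) = 72*(-⅓) = -24)
-41 + 69*J = -41 + 69*(-24) = -41 - 1656 = -1697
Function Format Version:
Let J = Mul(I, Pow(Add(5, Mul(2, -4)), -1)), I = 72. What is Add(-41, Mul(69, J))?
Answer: -1697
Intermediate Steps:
J = -24 (J = Mul(72, Pow(Add(5, Mul(2, -4)), -1)) = Mul(72, Pow(Add(5, -8), -1)) = Mul(72, Pow(-3, -1)) = Mul(72, Rational(-1, 3)) = -24)
Add(-41, Mul(69, J)) = Add(-41, Mul(69, -24)) = Add(-41, -1656) = -1697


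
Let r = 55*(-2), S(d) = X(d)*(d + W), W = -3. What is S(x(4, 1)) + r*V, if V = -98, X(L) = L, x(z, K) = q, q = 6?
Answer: 10798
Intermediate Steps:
x(z, K) = 6
S(d) = d*(-3 + d) (S(d) = d*(d - 3) = d*(-3 + d))
r = -110
S(x(4, 1)) + r*V = 6*(-3 + 6) - 110*(-98) = 6*3 + 10780 = 18 + 10780 = 10798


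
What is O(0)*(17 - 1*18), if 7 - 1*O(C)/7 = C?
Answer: -49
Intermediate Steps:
O(C) = 49 - 7*C
O(0)*(17 - 1*18) = (49 - 7*0)*(17 - 1*18) = (49 + 0)*(17 - 18) = 49*(-1) = -49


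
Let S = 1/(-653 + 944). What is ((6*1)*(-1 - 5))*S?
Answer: -12/97 ≈ -0.12371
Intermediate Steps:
S = 1/291 ≈ 0.0034364
((6*1)*(-1 - 5))*S = ((6*1)*(-1 - 5))*(1/291) = (6*(-6))*(1/291) = -36*1/291 = -12/97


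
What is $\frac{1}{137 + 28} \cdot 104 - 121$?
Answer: $- \frac{19861}{165} \approx -120.37$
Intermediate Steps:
$\frac{1}{137 + 28} \cdot 104 - 121 = \frac{1}{165} \cdot 104 - 121 = \frac{104}{165} - 121 = - \frac{19861}{165}$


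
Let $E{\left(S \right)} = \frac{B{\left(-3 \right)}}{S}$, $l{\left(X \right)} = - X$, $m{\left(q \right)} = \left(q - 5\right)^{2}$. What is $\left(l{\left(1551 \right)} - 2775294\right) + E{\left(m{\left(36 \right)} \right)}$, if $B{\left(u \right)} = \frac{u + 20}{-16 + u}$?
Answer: $- \frac{50702412872}{18259} \approx -2.7768 \cdot 10^{6}$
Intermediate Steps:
$m{\left(q \right)} = \left(-5 + q\right)^{2}$
$B{\left(u \right)} = \frac{20 + u}{-16 + u}$
$E{\left(S \right)} = - \frac{17}{19 S}$ ($E{\left(S \right)} = \frac{\frac{1}{-16 - 3} \left(20 - 3\right)}{S} = \frac{\frac{1}{-19} \cdot 17}{S} = \frac{\left(- \frac{1}{19}\right) 17}{S} = - \frac{17}{19 S}$)
$\left(l{\left(1551 \right)} - 2775294\right) + E{\left(m{\left(36 \right)} \right)} = \left(\left(-1\right) 1551 - 2775294\right) - \frac{17}{19 \left(-5 + 36\right)^{2}} = \left(-1551 - 2775294\right) - \frac{17}{19 \cdot 31^{2}} = -2776845 - \frac{17}{19 \cdot 961} = -2776845 - \frac{17}{18259} = - \frac{50702412872}{18259}$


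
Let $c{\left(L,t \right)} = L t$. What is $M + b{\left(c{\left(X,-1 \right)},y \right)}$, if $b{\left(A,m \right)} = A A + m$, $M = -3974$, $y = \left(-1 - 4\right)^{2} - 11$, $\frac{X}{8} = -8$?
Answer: $136$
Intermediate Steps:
$X = -64$ ($X = 8 \left(-8\right) = -64$)
$y = 14$ ($y = \left(-5\right)^{2} - 11 = 25 - 11 = 14$)
$b{\left(A,m \right)} = m + A^{2}$ ($b{\left(A,m \right)} = A^{2} + m = m + A^{2}$)
$M + b{\left(c{\left(X,-1 \right)},y \right)} = -3974 + \left(14 + \left(\left(-64\right) \left(-1\right)\right)^{2}\right) = -3974 + \left(14 + 64^{2}\right) = -3974 + \left(14 + 4096\right) = -3974 + 4110 = 136$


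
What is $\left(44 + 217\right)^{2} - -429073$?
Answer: $497194$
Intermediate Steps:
$\left(44 + 217\right)^{2} - -429073 = 261^{2} + 429073 = 68121 + 429073 = 497194$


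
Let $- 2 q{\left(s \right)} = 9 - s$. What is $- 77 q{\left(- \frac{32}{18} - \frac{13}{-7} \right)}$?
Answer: $\frac{3091}{9} \approx 343.44$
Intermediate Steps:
$q{\left(s \right)} = - \frac{9}{2} + \frac{s}{2}$ ($q{\left(s \right)} = - \frac{9 - s}{2} = - \frac{9}{2} + \frac{s}{2}$)
$- 77 q{\left(- \frac{32}{18} - \frac{13}{-7} \right)} = - 77 \left(- \frac{9}{2} + \frac{- \frac{32}{18} - \frac{13}{-7}}{2}\right) = - 77 \left(- \frac{9}{2} + \frac{\left(-32\right) \frac{1}{18} - - \frac{13}{7}}{2}\right) = - 77 \left(- \frac{9}{2} + \frac{- \frac{16}{9} + \frac{13}{7}}{2}\right) = - 77 \left(- \frac{9}{2} + \frac{1}{2} \cdot \frac{5}{63}\right) = - 77 \left(- \frac{9}{2} + \frac{5}{126}\right) = \left(-77\right) \left(- \frac{281}{63}\right) = \frac{3091}{9}$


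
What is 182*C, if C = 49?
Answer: 8918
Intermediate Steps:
182*C = 182*49 = 8918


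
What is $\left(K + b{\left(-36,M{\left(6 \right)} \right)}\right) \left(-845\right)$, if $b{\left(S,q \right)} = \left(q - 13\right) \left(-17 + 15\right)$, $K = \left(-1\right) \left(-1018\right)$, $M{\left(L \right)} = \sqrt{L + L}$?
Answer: $-882180 + 3380 \sqrt{3} \approx -8.7633 \cdot 10^{5}$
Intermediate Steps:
$M{\left(L \right)} = \sqrt{2} \sqrt{L}$ ($M{\left(L \right)} = \sqrt{2 L} = \sqrt{2} \sqrt{L}$)
$K = 1018$
$b{\left(S,q \right)} = 26 - 2 q$ ($b{\left(S,q \right)} = \left(-13 + q\right) \left(-2\right) = 26 - 2 q$)
$\left(K + b{\left(-36,M{\left(6 \right)} \right)}\right) \left(-845\right) = \left(1018 + \left(26 - 2 \sqrt{2} \sqrt{6}\right)\right) \left(-845\right) = \left(1018 + \left(26 - 2 \cdot 2 \sqrt{3}\right)\right) \left(-845\right) = \left(1018 + \left(26 - 4 \sqrt{3}\right)\right) \left(-845\right) = \left(1044 - 4 \sqrt{3}\right) \left(-845\right) = -882180 + 3380 \sqrt{3}$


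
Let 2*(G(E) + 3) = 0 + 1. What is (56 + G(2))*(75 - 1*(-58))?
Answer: 14231/2 ≈ 7115.5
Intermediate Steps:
G(E) = -5/2 (G(E) = -3 + (0 + 1)/2 = -3 + (½)*1 = -3 + ½ = -5/2)
(56 + G(2))*(75 - 1*(-58)) = (56 - 5/2)*(75 - 1*(-58)) = 107*(75 + 58)/2 = (107/2)*133 = 14231/2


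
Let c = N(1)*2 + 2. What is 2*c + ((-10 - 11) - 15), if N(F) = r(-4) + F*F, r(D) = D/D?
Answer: -24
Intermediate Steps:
r(D) = 1
N(F) = 1 + F² (N(F) = 1 + F*F = 1 + F²)
c = 6 (c = (1 + 1²)*2 + 2 = (1 + 1)*2 + 2 = 2*2 + 2 = 4 + 2 = 6)
2*c + ((-10 - 11) - 15) = 2*6 + ((-10 - 11) - 15) = 12 + (-21 - 15) = 12 - 36 = -24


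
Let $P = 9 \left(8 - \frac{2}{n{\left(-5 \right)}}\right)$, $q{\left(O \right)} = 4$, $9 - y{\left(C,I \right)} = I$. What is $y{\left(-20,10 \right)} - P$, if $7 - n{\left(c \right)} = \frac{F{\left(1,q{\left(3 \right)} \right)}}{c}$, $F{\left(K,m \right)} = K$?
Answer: $- \frac{141}{2} \approx -70.5$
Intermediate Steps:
$y{\left(C,I \right)} = 9 - I$
$n{\left(c \right)} = 7 - \frac{1}{c}$ ($n{\left(c \right)} = 7 - 1 \frac{1}{c} = 7 - \frac{1}{c}$)
$P = \frac{139}{2}$ ($P = 9 \left(8 - \frac{2}{7 - \frac{1}{-5}}\right) = 9 \left(8 - \frac{2}{7 - - \frac{1}{5}}\right) = 9 \left(8 - \frac{2}{7 + \frac{1}{5}}\right) = 9 \left(8 - \frac{2}{\frac{36}{5}}\right) = 9 \left(8 - \frac{5}{18}\right) = 9 \cdot \frac{139}{18} = \frac{139}{2} \approx 69.5$)
$y{\left(-20,10 \right)} - P = \left(9 - 10\right) - \frac{139}{2} = -1 - \frac{139}{2} = - \frac{141}{2}$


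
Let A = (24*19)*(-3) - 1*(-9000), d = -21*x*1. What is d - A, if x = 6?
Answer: -7758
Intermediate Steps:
d = -126 (d = -21*6*1 = -126*1 = -126)
A = 7632 (A = 456*(-3) + 9000 = -1368 + 9000 = 7632)
d - A = -126 - 1*7632 = -126 - 7632 = -7758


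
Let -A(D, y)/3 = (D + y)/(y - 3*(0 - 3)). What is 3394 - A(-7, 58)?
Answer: 227551/67 ≈ 3396.3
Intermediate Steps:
A(D, y) = -3*(D + y)/(9 + y) (A(D, y) = -3*(D + y)/(y - 3*(0 - 3)) = -3*(D + y)/(y - 3*(-3)) = -3*(D + y)/(y + 9) = -3*(D + y)/(9 + y))
3394 - A(-7, 58) = 3394 - 3*(-1*(-7) - 1*58)/(9 + 58) = 3394 - 3*(7 - 58)/67 = 3394 - 3*(-51)/67 = 3394 - 1*(-153/67) = 3394 + 153/67 = 227551/67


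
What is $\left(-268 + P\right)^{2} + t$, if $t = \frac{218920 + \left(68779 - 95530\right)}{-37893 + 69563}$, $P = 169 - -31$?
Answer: $\frac{146634249}{31670} \approx 4630.1$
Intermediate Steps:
$P = 200$ ($P = 169 + 31 = 200$)
$t = \frac{192169}{31670}$ ($t = \frac{218920 - 26751}{31670} = 192169 \cdot \frac{1}{31670} = \frac{192169}{31670} \approx 6.0679$)
$\left(-268 + P\right)^{2} + t = \left(-268 + 200\right)^{2} + \frac{192169}{31670} = \left(-68\right)^{2} + \frac{192169}{31670} = 4624 + \frac{192169}{31670} = \frac{146634249}{31670}$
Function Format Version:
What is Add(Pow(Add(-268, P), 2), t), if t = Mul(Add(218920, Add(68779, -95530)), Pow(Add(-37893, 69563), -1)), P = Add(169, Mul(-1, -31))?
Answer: Rational(146634249, 31670) ≈ 4630.1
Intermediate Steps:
P = 200 (P = Add(169, 31) = 200)
t = Rational(192169, 31670) (t = Mul(Add(218920, -26751), Pow(31670, -1)) = Mul(192169, Rational(1, 31670)) = Rational(192169, 31670) ≈ 6.0679)
Add(Pow(Add(-268, P), 2), t) = Add(Pow(Add(-268, 200), 2), Rational(192169, 31670)) = Add(Pow(-68, 2), Rational(192169, 31670)) = Add(4624, Rational(192169, 31670)) = Rational(146634249, 31670)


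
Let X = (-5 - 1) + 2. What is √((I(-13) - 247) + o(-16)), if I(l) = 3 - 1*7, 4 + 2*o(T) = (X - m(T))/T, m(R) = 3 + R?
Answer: I*√16210/8 ≈ 15.915*I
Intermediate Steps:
X = -4 (X = -6 + 2 = -4)
o(T) = -2 + (-7 - T)/(2*T) (o(T) = -2 + ((-4 - (3 + T))/T)/2 = -2 + ((-4 + (-3 - T))/T)/2 = -2 + ((-7 - T)/T)/2 = -2 + (-7 - T)/(2*T))
I(l) = -4 (I(l) = 3 - 7 = -4)
√((I(-13) - 247) + o(-16)) = √((-4 - 247) + (½)*(-7 - 5*(-16))/(-16)) = √(-251 + (½)*(-1/16)*(-7 + 80)) = √(-251 + (½)*(-1/16)*73) = √(-251 - 73/32) = √(-8105/32) = I*√16210/8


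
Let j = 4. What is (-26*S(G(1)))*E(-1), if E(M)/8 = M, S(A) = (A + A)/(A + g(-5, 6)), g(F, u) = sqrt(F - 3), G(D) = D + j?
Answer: 10400/33 - 4160*I*sqrt(2)/33 ≈ 315.15 - 178.28*I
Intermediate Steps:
G(D) = 4 + D (G(D) = D + 4 = 4 + D)
g(F, u) = sqrt(-3 + F)
S(A) = 2*A/(A + 2*I*sqrt(2)) (S(A) = (A + A)/(A + sqrt(-3 - 5)) = (2*A)/(A + sqrt(-8)) = (2*A)/(A + 2*I*sqrt(2)) = 2*A/(A + 2*I*sqrt(2)))
E(M) = 8*M
(-26*S(G(1)))*E(-1) = (-52*(4 + 1)/((4 + 1) + 2*I*sqrt(2)))*(8*(-1)) = -52*5/(5 + 2*I*sqrt(2))*(-8) = -260/(5 + 2*I*sqrt(2))*(-8) = 2080/(5 + 2*I*sqrt(2))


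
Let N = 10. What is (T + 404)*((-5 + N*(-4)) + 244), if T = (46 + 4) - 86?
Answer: 73232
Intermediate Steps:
T = -36 (T = 50 - 86 = -36)
(T + 404)*((-5 + N*(-4)) + 244) = (-36 + 404)*((-5 + 10*(-4)) + 244) = 368*((-5 - 40) + 244) = 368*(-45 + 244) = 368*199 = 73232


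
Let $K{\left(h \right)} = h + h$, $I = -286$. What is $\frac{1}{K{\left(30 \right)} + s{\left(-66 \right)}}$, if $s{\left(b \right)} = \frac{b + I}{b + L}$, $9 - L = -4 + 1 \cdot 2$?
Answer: $\frac{5}{332} \approx 0.01506$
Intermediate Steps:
$K{\left(h \right)} = 2 h$
$L = 11$ ($L = 9 - \left(-4 + 1 \cdot 2\right) = 9 - \left(-4 + 2\right) = 9 - -2 = 9 + 2 = 11$)
$s{\left(b \right)} = \frac{-286 + b}{11 + b}$ ($s{\left(b \right)} = \frac{b - 286}{b + 11} = \frac{-286 + b}{11 + b}$)
$\frac{1}{K{\left(30 \right)} + s{\left(-66 \right)}} = \frac{1}{2 \cdot 30 + \frac{-286 - 66}{11 - 66}} = \frac{1}{60 + \frac{1}{-55} \left(-352\right)} = \frac{1}{60 - - \frac{32}{5}} = \frac{1}{60 + \frac{32}{5}} = \frac{1}{\frac{332}{5}} = \frac{5}{332}$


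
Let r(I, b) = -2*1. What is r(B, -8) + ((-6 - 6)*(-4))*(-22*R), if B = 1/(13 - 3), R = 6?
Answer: -6338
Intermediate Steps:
B = 1/10 ≈ 0.10000
r(I, b) = -2
r(B, -8) + ((-6 - 6)*(-4))*(-22*R) = -2 + ((-6 - 6)*(-4))*(-22*6) = -2 - 12*(-4)*(-132) = -2 + 48*(-132) = -2 - 6336 = -6338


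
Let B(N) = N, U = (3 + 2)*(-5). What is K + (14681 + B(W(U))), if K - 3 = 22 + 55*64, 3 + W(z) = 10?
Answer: 18233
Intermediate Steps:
U = -25 (U = 5*(-5) = -25)
W(z) = 7 (W(z) = -3 + 10 = 7)
K = 3545 (K = 3 + (22 + 55*64) = 3 + (22 + 3520) = 3 + 3542 = 3545)
K + (14681 + B(W(U))) = 3545 + (14681 + 7) = 3545 + 14688 = 18233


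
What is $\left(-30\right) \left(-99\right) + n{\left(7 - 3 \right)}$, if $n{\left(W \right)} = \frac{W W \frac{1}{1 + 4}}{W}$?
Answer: $\frac{14854}{5} \approx 2970.8$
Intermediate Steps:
$n{\left(W \right)} = \frac{W}{5}$ ($n{\left(W \right)} = \frac{W^{2} \cdot \frac{1}{5}}{W} = \frac{\frac{1}{5} W^{2}}{W} = \frac{W}{5}$)
$\left(-30\right) \left(-99\right) + n{\left(7 - 3 \right)} = \left(-30\right) \left(-99\right) + \frac{7 - 3}{5} = 2970 + \frac{1}{5} \cdot 4 = 2970 + \frac{4}{5} = \frac{14854}{5}$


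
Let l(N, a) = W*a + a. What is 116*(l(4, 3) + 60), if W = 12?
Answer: 11484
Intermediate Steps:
l(N, a) = 13*a (l(N, a) = 12*a + a = 13*a)
116*(l(4, 3) + 60) = 116*(13*3 + 60) = 116*(39 + 60) = 116*99 = 11484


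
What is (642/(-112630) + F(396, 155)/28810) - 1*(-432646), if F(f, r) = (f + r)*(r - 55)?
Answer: 70194317161539/162243515 ≈ 4.3265e+5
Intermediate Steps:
F(f, r) = (-55 + r)*(f + r) (F(f, r) = (f + r)*(-55 + r) = (-55 + r)*(f + r))
(642/(-112630) + F(396, 155)/28810) - 1*(-432646) = (642/(-112630) + (155**2 - 55*396 - 55*155 + 396*155)/28810) - 1*(-432646) = (642*(-1/112630) + (24025 - 21780 - 8525 + 61380)*(1/28810)) + 432646 = (-321/56315 + 55100*(1/28810)) + 432646 = (-321/56315 + 5510/2881) + 432646 = 309370849/162243515 + 432646 = 70194317161539/162243515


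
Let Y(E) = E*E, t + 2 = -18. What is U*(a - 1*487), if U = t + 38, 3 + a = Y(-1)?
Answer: -8802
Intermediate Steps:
t = -20 (t = -2 - 18 = -20)
Y(E) = E²
a = -2 (a = -3 + (-1)² = -3 + 1 = -2)
U = 18 (U = -20 + 38 = 18)
U*(a - 1*487) = 18*(-2 - 1*487) = 18*(-2 - 487) = 18*(-489) = -8802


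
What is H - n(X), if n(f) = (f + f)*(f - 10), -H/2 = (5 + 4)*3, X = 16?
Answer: -246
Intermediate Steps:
H = -54 (H = -2*(5 + 4)*3 = -18*3 = -2*27 = -54)
n(f) = 2*f*(-10 + f) (n(f) = (2*f)*(-10 + f) = 2*f*(-10 + f))
H - n(X) = -54 - 2*16*(-10 + 16) = -54 - 2*16*6 = -54 - 1*192 = -54 - 192 = -246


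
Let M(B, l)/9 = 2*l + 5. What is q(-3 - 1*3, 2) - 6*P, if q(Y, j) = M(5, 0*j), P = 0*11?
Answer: 45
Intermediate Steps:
P = 0
M(B, l) = 45 + 18*l (M(B, l) = 9*(2*l + 5) = 9*(5 + 2*l) = 45 + 18*l)
q(Y, j) = 45 (q(Y, j) = 45 + 18*(0*j) = 45 + 18*0 = 45 + 0 = 45)
q(-3 - 1*3, 2) - 6*P = 45 - 6*0 = 45 + 0 = 45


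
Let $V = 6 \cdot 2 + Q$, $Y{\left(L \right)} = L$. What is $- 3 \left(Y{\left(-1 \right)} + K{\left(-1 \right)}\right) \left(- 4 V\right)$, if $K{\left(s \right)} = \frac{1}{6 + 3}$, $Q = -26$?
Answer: $\frac{448}{3} \approx 149.33$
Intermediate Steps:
$K{\left(s \right)} = \frac{1}{9}$
$V = -14$ ($V = 6 \cdot 2 - 26 = 12 - 26 = -14$)
$- 3 \left(Y{\left(-1 \right)} + K{\left(-1 \right)}\right) \left(- 4 V\right) = - 3 \left(-1 + \frac{1}{9}\right) \left(\left(-4\right) \left(-14\right)\right) = \left(-3\right) \left(- \frac{8}{9}\right) 56 = \frac{8}{3} \cdot 56 = \frac{448}{3}$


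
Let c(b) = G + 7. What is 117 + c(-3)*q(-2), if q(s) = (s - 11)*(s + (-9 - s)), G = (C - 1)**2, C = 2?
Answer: 1053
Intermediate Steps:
G = 1 (G = (2 - 1)**2 = 1**2 = 1)
q(s) = 99 - 9*s (q(s) = (-11 + s)*(-9) = 99 - 9*s)
c(b) = 8 (c(b) = 1 + 7 = 8)
117 + c(-3)*q(-2) = 117 + 8*(99 - 9*(-2)) = 117 + 8*(99 + 18) = 117 + 8*117 = 117 + 936 = 1053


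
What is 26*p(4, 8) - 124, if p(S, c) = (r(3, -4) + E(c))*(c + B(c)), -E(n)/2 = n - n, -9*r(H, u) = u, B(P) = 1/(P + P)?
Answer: -185/6 ≈ -30.833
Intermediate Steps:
B(P) = 1/(2*P)
r(H, u) = -u/9
E(n) = 0 (E(n) = -2*(n - n) = -2*0 = 0)
p(S, c) = 2/(9*c) + 4*c/9 (p(S, c) = (-⅑*(-4) + 0)*(c + 1/(2*c)) = (4/9 + 0)*(c + 1/(2*c)) = 4*(c + 1/(2*c))/9 = 2/(9*c) + 4*c/9)
26*p(4, 8) - 124 = 26*((2/9)*(1 + 2*8²)/8) - 124 = 26*((2/9)*(⅛)*(1 + 2*64)) - 124 = 26*((2/9)*(⅛)*(1 + 128)) - 124 = 26*((2/9)*(⅛)*129) - 124 = 26*(43/12) - 124 = 559/6 - 124 = -185/6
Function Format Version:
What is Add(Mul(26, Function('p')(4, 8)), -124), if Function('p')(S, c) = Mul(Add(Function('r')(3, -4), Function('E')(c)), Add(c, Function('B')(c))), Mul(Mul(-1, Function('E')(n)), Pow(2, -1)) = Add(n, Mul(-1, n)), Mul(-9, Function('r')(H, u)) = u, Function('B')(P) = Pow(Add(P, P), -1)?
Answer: Rational(-185, 6) ≈ -30.833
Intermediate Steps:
Function('B')(P) = Mul(Rational(1, 2), Pow(P, -1)) (Function('B')(P) = Pow(Mul(2, P), -1) = Mul(Rational(1, 2), Pow(P, -1)))
Function('r')(H, u) = Mul(Rational(-1, 9), u)
Function('E')(n) = 0 (Function('E')(n) = Mul(-2, Add(n, Mul(-1, n))) = Mul(-2, 0) = 0)
Function('p')(S, c) = Add(Mul(Rational(2, 9), Pow(c, -1)), Mul(Rational(4, 9), c)) (Function('p')(S, c) = Mul(Add(Mul(Rational(-1, 9), -4), 0), Add(c, Mul(Rational(1, 2), Pow(c, -1)))) = Mul(Add(Rational(4, 9), 0), Add(c, Mul(Rational(1, 2), Pow(c, -1)))) = Mul(Rational(4, 9), Add(c, Mul(Rational(1, 2), Pow(c, -1)))) = Add(Mul(Rational(2, 9), Pow(c, -1)), Mul(Rational(4, 9), c)))
Add(Mul(26, Function('p')(4, 8)), -124) = Add(Mul(26, Mul(Rational(2, 9), Pow(8, -1), Add(1, Mul(2, Pow(8, 2))))), -124) = Add(Mul(26, Mul(Rational(2, 9), Rational(1, 8), Add(1, Mul(2, 64)))), -124) = Add(Mul(26, Mul(Rational(2, 9), Rational(1, 8), Add(1, 128))), -124) = Add(Mul(26, Mul(Rational(2, 9), Rational(1, 8), 129)), -124) = Add(Mul(26, Rational(43, 12)), -124) = Add(Rational(559, 6), -124) = Rational(-185, 6)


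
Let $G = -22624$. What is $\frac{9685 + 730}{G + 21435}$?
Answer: $- \frac{10415}{1189} \approx -8.7595$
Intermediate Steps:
$\frac{9685 + 730}{G + 21435} = \frac{9685 + 730}{-22624 + 21435} = \frac{10415}{-1189} = 10415 \left(- \frac{1}{1189}\right) = - \frac{10415}{1189}$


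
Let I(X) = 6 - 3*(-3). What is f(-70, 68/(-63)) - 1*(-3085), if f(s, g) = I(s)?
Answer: 3100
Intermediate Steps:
I(X) = 15 (I(X) = 6 + 9 = 15)
f(s, g) = 15
f(-70, 68/(-63)) - 1*(-3085) = 15 - 1*(-3085) = 15 + 3085 = 3100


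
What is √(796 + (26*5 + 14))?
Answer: 2*√235 ≈ 30.659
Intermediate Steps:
√(796 + (26*5 + 14)) = √(796 + (130 + 14)) = √(796 + 144) = √940 = 2*√235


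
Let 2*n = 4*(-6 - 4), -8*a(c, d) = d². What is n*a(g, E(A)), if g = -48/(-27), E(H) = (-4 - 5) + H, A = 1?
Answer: 160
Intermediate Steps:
E(H) = -9 + H
g = 16/9 (g = -48*(-1/27) = 16/9 ≈ 1.7778)
a(c, d) = -d²/8
n = -20 (n = (4*(-6 - 4))/2 = (4*(-10))/2 = (½)*(-40) = -20)
n*a(g, E(A)) = -(-5)*(-9 + 1)²/2 = -(-5)*(-8)²/2 = -(-5)*64/2 = -20*(-8) = 160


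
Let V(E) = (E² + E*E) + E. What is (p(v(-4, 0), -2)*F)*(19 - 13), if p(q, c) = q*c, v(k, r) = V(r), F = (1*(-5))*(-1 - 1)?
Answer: 0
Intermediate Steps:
F = 10 (F = -5*(-2) = 10)
V(E) = E + 2*E² (V(E) = (E² + E²) + E = 2*E² + E = E + 2*E²)
v(k, r) = r*(1 + 2*r)
p(q, c) = c*q
(p(v(-4, 0), -2)*F)*(19 - 13) = (-0*(1 + 2*0)*10)*(19 - 13) = (-0*(1 + 0)*10)*6 = (-0*10)*6 = (-2*0*10)*6 = (0*10)*6 = 0*6 = 0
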